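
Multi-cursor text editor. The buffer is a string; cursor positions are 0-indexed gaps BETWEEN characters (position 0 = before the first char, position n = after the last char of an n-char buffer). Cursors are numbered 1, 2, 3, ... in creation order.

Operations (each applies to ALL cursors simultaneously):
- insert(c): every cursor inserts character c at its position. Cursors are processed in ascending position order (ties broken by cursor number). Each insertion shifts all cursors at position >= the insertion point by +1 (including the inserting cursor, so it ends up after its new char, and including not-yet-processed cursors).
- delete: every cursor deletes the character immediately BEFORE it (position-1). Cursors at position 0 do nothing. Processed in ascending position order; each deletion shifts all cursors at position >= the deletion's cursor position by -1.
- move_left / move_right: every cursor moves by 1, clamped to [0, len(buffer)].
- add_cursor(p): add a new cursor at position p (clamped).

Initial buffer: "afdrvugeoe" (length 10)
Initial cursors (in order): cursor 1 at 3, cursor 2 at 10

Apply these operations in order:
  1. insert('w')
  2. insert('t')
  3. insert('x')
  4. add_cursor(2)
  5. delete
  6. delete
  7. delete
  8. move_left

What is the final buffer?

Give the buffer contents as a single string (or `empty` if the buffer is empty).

Answer: drvugeoe

Derivation:
After op 1 (insert('w')): buffer="afdwrvugeoew" (len 12), cursors c1@4 c2@12, authorship ...1.......2
After op 2 (insert('t')): buffer="afdwtrvugeoewt" (len 14), cursors c1@5 c2@14, authorship ...11.......22
After op 3 (insert('x')): buffer="afdwtxrvugeoewtx" (len 16), cursors c1@6 c2@16, authorship ...111.......222
After op 4 (add_cursor(2)): buffer="afdwtxrvugeoewtx" (len 16), cursors c3@2 c1@6 c2@16, authorship ...111.......222
After op 5 (delete): buffer="adwtrvugeoewt" (len 13), cursors c3@1 c1@4 c2@13, authorship ..11.......22
After op 6 (delete): buffer="dwrvugeoew" (len 10), cursors c3@0 c1@2 c2@10, authorship .1.......2
After op 7 (delete): buffer="drvugeoe" (len 8), cursors c3@0 c1@1 c2@8, authorship ........
After op 8 (move_left): buffer="drvugeoe" (len 8), cursors c1@0 c3@0 c2@7, authorship ........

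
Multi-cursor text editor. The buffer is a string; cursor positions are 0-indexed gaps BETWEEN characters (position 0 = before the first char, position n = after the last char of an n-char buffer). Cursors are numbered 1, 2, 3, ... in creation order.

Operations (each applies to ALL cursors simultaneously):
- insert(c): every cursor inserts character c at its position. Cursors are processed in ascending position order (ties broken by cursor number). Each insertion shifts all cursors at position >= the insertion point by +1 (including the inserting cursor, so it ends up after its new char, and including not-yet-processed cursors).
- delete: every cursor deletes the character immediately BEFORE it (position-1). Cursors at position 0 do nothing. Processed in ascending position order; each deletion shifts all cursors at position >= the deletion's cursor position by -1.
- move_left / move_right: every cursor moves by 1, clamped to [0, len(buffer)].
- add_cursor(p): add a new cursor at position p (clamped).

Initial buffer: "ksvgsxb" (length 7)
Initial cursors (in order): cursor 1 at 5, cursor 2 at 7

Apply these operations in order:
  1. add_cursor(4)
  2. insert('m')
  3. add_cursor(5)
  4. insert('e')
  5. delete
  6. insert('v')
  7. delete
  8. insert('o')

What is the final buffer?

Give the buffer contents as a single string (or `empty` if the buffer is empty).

Answer: ksvgmoosmoxbmo

Derivation:
After op 1 (add_cursor(4)): buffer="ksvgsxb" (len 7), cursors c3@4 c1@5 c2@7, authorship .......
After op 2 (insert('m')): buffer="ksvgmsmxbm" (len 10), cursors c3@5 c1@7 c2@10, authorship ....3.1..2
After op 3 (add_cursor(5)): buffer="ksvgmsmxbm" (len 10), cursors c3@5 c4@5 c1@7 c2@10, authorship ....3.1..2
After op 4 (insert('e')): buffer="ksvgmeesmexbme" (len 14), cursors c3@7 c4@7 c1@10 c2@14, authorship ....334.11..22
After op 5 (delete): buffer="ksvgmsmxbm" (len 10), cursors c3@5 c4@5 c1@7 c2@10, authorship ....3.1..2
After op 6 (insert('v')): buffer="ksvgmvvsmvxbmv" (len 14), cursors c3@7 c4@7 c1@10 c2@14, authorship ....334.11..22
After op 7 (delete): buffer="ksvgmsmxbm" (len 10), cursors c3@5 c4@5 c1@7 c2@10, authorship ....3.1..2
After op 8 (insert('o')): buffer="ksvgmoosmoxbmo" (len 14), cursors c3@7 c4@7 c1@10 c2@14, authorship ....334.11..22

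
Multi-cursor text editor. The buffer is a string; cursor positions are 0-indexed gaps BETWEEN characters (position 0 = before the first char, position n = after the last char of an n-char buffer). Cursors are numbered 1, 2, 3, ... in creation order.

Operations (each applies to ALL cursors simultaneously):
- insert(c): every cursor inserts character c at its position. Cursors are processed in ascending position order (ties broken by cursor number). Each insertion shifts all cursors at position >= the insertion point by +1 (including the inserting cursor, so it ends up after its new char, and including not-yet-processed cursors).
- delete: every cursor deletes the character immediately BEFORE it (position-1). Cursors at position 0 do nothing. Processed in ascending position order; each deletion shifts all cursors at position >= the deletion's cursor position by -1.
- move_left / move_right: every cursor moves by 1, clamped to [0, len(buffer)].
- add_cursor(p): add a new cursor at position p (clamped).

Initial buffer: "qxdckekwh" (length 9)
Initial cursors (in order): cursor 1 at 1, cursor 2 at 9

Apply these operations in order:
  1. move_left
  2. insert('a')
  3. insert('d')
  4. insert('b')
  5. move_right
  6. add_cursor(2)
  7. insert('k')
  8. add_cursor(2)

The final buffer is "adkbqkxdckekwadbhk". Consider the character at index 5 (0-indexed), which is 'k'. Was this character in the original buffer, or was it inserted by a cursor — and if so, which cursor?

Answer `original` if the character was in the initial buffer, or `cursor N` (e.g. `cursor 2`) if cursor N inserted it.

Answer: cursor 1

Derivation:
After op 1 (move_left): buffer="qxdckekwh" (len 9), cursors c1@0 c2@8, authorship .........
After op 2 (insert('a')): buffer="aqxdckekwah" (len 11), cursors c1@1 c2@10, authorship 1........2.
After op 3 (insert('d')): buffer="adqxdckekwadh" (len 13), cursors c1@2 c2@12, authorship 11........22.
After op 4 (insert('b')): buffer="adbqxdckekwadbh" (len 15), cursors c1@3 c2@14, authorship 111........222.
After op 5 (move_right): buffer="adbqxdckekwadbh" (len 15), cursors c1@4 c2@15, authorship 111........222.
After op 6 (add_cursor(2)): buffer="adbqxdckekwadbh" (len 15), cursors c3@2 c1@4 c2@15, authorship 111........222.
After op 7 (insert('k')): buffer="adkbqkxdckekwadbhk" (len 18), cursors c3@3 c1@6 c2@18, authorship 1131.1.......222.2
After op 8 (add_cursor(2)): buffer="adkbqkxdckekwadbhk" (len 18), cursors c4@2 c3@3 c1@6 c2@18, authorship 1131.1.......222.2
Authorship (.=original, N=cursor N): 1 1 3 1 . 1 . . . . . . . 2 2 2 . 2
Index 5: author = 1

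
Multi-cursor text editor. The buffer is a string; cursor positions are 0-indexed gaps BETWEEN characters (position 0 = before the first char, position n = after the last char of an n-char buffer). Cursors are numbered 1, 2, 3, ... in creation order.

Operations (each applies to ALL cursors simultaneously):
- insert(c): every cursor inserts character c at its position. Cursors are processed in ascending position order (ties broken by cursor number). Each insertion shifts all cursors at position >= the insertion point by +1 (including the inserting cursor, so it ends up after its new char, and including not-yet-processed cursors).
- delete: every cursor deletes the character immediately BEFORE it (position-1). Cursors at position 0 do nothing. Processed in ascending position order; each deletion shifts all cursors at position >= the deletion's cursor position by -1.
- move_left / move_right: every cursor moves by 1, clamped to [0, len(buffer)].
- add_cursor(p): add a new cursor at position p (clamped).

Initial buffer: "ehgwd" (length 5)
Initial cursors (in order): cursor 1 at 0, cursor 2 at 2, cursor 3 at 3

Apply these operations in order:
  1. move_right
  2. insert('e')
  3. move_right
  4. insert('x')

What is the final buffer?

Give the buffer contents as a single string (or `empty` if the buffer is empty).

After op 1 (move_right): buffer="ehgwd" (len 5), cursors c1@1 c2@3 c3@4, authorship .....
After op 2 (insert('e')): buffer="eehgewed" (len 8), cursors c1@2 c2@5 c3@7, authorship .1..2.3.
After op 3 (move_right): buffer="eehgewed" (len 8), cursors c1@3 c2@6 c3@8, authorship .1..2.3.
After op 4 (insert('x')): buffer="eehxgewxedx" (len 11), cursors c1@4 c2@8 c3@11, authorship .1.1.2.23.3

Answer: eehxgewxedx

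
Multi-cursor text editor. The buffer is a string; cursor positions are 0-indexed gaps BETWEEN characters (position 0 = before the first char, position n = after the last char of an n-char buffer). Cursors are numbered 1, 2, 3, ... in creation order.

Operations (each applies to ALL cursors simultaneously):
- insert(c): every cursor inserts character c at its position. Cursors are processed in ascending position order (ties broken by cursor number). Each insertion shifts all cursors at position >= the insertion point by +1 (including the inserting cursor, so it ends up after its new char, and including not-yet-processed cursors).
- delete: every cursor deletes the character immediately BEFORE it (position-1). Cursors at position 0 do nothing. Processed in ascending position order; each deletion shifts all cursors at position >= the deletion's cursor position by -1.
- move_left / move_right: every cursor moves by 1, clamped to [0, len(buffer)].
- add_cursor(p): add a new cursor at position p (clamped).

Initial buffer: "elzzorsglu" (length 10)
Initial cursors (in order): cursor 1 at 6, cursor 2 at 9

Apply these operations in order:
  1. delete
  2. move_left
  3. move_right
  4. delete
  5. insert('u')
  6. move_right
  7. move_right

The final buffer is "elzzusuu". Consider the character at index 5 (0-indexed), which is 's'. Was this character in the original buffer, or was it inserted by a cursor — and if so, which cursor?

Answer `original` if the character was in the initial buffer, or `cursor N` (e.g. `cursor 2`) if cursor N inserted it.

After op 1 (delete): buffer="elzzosgu" (len 8), cursors c1@5 c2@7, authorship ........
After op 2 (move_left): buffer="elzzosgu" (len 8), cursors c1@4 c2@6, authorship ........
After op 3 (move_right): buffer="elzzosgu" (len 8), cursors c1@5 c2@7, authorship ........
After op 4 (delete): buffer="elzzsu" (len 6), cursors c1@4 c2@5, authorship ......
After op 5 (insert('u')): buffer="elzzusuu" (len 8), cursors c1@5 c2@7, authorship ....1.2.
After op 6 (move_right): buffer="elzzusuu" (len 8), cursors c1@6 c2@8, authorship ....1.2.
After op 7 (move_right): buffer="elzzusuu" (len 8), cursors c1@7 c2@8, authorship ....1.2.
Authorship (.=original, N=cursor N): . . . . 1 . 2 .
Index 5: author = original

Answer: original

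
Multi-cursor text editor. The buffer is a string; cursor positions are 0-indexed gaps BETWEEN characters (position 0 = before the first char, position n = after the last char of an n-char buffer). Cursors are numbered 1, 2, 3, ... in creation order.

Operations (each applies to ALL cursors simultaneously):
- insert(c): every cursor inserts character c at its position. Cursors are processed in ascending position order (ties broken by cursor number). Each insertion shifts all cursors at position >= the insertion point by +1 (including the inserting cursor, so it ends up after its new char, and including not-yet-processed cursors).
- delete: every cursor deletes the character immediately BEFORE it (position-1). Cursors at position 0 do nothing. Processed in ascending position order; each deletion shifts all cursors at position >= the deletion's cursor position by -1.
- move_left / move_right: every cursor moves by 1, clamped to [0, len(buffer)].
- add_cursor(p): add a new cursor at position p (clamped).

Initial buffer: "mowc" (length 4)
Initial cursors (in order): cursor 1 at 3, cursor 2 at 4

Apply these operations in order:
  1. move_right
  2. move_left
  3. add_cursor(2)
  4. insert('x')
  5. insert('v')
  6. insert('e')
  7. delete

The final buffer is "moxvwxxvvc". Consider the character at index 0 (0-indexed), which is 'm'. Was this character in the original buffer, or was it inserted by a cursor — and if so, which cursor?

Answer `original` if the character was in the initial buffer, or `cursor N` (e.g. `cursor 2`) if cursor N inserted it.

Answer: original

Derivation:
After op 1 (move_right): buffer="mowc" (len 4), cursors c1@4 c2@4, authorship ....
After op 2 (move_left): buffer="mowc" (len 4), cursors c1@3 c2@3, authorship ....
After op 3 (add_cursor(2)): buffer="mowc" (len 4), cursors c3@2 c1@3 c2@3, authorship ....
After op 4 (insert('x')): buffer="moxwxxc" (len 7), cursors c3@3 c1@6 c2@6, authorship ..3.12.
After op 5 (insert('v')): buffer="moxvwxxvvc" (len 10), cursors c3@4 c1@9 c2@9, authorship ..33.1212.
After op 6 (insert('e')): buffer="moxvewxxvveec" (len 13), cursors c3@5 c1@12 c2@12, authorship ..333.121212.
After op 7 (delete): buffer="moxvwxxvvc" (len 10), cursors c3@4 c1@9 c2@9, authorship ..33.1212.
Authorship (.=original, N=cursor N): . . 3 3 . 1 2 1 2 .
Index 0: author = original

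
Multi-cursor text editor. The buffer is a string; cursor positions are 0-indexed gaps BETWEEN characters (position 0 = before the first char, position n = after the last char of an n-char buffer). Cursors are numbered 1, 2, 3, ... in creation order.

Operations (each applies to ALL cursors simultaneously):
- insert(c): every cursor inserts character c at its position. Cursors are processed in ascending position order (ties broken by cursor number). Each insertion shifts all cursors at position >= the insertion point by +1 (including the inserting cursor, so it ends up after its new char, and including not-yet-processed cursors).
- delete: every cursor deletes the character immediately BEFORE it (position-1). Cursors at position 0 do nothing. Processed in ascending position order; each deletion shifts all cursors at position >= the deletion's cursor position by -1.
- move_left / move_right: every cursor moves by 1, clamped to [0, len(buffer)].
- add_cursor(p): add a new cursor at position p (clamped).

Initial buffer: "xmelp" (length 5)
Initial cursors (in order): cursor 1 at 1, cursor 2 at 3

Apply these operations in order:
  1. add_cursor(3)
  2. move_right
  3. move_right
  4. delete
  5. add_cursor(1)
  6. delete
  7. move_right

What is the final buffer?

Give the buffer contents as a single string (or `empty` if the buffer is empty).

After op 1 (add_cursor(3)): buffer="xmelp" (len 5), cursors c1@1 c2@3 c3@3, authorship .....
After op 2 (move_right): buffer="xmelp" (len 5), cursors c1@2 c2@4 c3@4, authorship .....
After op 3 (move_right): buffer="xmelp" (len 5), cursors c1@3 c2@5 c3@5, authorship .....
After op 4 (delete): buffer="xm" (len 2), cursors c1@2 c2@2 c3@2, authorship ..
After op 5 (add_cursor(1)): buffer="xm" (len 2), cursors c4@1 c1@2 c2@2 c3@2, authorship ..
After op 6 (delete): buffer="" (len 0), cursors c1@0 c2@0 c3@0 c4@0, authorship 
After op 7 (move_right): buffer="" (len 0), cursors c1@0 c2@0 c3@0 c4@0, authorship 

Answer: empty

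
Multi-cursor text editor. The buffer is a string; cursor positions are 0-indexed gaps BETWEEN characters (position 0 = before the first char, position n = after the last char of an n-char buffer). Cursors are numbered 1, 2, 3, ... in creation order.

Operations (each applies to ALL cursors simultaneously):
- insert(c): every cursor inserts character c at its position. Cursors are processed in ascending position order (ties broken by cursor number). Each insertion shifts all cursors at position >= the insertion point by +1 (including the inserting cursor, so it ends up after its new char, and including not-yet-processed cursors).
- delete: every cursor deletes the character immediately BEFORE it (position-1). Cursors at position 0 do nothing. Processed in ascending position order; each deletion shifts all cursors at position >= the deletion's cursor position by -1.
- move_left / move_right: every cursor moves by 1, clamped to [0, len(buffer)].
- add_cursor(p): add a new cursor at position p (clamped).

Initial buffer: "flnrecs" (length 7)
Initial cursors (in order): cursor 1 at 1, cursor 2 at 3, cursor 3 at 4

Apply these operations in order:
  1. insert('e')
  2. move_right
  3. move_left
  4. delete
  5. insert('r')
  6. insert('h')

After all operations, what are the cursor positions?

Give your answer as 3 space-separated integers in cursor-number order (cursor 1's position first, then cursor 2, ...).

Answer: 3 7 10

Derivation:
After op 1 (insert('e')): buffer="felnereecs" (len 10), cursors c1@2 c2@5 c3@7, authorship .1..2.3...
After op 2 (move_right): buffer="felnereecs" (len 10), cursors c1@3 c2@6 c3@8, authorship .1..2.3...
After op 3 (move_left): buffer="felnereecs" (len 10), cursors c1@2 c2@5 c3@7, authorship .1..2.3...
After op 4 (delete): buffer="flnrecs" (len 7), cursors c1@1 c2@3 c3@4, authorship .......
After op 5 (insert('r')): buffer="frlnrrrecs" (len 10), cursors c1@2 c2@5 c3@7, authorship .1..2.3...
After op 6 (insert('h')): buffer="frhlnrhrrhecs" (len 13), cursors c1@3 c2@7 c3@10, authorship .11..22.33...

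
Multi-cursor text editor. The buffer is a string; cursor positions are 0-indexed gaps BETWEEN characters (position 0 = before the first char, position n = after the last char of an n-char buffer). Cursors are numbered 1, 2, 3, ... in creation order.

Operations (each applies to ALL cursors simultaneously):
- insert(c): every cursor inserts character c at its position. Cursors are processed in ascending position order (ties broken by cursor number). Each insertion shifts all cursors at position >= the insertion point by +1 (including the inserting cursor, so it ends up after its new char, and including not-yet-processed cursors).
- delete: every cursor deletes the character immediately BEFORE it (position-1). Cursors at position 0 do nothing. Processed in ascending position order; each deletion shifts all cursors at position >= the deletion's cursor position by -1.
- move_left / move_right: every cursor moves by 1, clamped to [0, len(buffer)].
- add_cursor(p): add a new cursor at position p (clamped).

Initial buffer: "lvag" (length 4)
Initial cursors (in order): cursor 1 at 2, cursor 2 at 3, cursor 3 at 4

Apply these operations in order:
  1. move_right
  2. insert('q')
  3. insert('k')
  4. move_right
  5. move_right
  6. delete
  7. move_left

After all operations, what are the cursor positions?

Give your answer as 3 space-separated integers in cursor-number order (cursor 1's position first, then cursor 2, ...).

After op 1 (move_right): buffer="lvag" (len 4), cursors c1@3 c2@4 c3@4, authorship ....
After op 2 (insert('q')): buffer="lvaqgqq" (len 7), cursors c1@4 c2@7 c3@7, authorship ...1.23
After op 3 (insert('k')): buffer="lvaqkgqqkk" (len 10), cursors c1@5 c2@10 c3@10, authorship ...11.2323
After op 4 (move_right): buffer="lvaqkgqqkk" (len 10), cursors c1@6 c2@10 c3@10, authorship ...11.2323
After op 5 (move_right): buffer="lvaqkgqqkk" (len 10), cursors c1@7 c2@10 c3@10, authorship ...11.2323
After op 6 (delete): buffer="lvaqkgq" (len 7), cursors c1@6 c2@7 c3@7, authorship ...11.3
After op 7 (move_left): buffer="lvaqkgq" (len 7), cursors c1@5 c2@6 c3@6, authorship ...11.3

Answer: 5 6 6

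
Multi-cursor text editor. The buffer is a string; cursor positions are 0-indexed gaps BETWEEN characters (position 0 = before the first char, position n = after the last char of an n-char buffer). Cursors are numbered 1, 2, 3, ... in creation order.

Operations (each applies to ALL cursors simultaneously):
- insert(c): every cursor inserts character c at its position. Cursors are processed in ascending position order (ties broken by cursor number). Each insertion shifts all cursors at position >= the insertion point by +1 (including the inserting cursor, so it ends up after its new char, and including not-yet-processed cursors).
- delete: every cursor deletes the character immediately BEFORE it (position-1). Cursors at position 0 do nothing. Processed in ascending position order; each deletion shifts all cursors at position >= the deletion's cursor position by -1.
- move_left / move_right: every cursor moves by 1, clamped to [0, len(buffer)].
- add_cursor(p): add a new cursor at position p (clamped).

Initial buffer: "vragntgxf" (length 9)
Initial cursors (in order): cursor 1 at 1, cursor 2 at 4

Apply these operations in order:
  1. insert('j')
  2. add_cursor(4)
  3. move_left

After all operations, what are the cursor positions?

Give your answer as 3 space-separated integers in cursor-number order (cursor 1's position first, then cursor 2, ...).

Answer: 1 5 3

Derivation:
After op 1 (insert('j')): buffer="vjragjntgxf" (len 11), cursors c1@2 c2@6, authorship .1...2.....
After op 2 (add_cursor(4)): buffer="vjragjntgxf" (len 11), cursors c1@2 c3@4 c2@6, authorship .1...2.....
After op 3 (move_left): buffer="vjragjntgxf" (len 11), cursors c1@1 c3@3 c2@5, authorship .1...2.....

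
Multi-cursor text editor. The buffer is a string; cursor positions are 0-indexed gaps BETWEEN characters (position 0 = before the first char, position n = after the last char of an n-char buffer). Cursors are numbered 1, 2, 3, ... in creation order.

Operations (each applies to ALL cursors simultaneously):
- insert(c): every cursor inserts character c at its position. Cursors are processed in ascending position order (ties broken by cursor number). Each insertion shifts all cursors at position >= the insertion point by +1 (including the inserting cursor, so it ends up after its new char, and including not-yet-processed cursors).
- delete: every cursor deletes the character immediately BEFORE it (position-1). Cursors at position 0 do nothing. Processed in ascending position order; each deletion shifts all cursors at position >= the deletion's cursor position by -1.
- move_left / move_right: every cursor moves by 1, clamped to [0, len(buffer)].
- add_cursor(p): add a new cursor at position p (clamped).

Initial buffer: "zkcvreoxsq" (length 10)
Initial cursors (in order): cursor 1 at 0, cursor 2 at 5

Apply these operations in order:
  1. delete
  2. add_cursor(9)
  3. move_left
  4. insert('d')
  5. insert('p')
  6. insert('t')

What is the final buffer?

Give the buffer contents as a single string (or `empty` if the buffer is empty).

Answer: dptzkcdptveoxsdptq

Derivation:
After op 1 (delete): buffer="zkcveoxsq" (len 9), cursors c1@0 c2@4, authorship .........
After op 2 (add_cursor(9)): buffer="zkcveoxsq" (len 9), cursors c1@0 c2@4 c3@9, authorship .........
After op 3 (move_left): buffer="zkcveoxsq" (len 9), cursors c1@0 c2@3 c3@8, authorship .........
After op 4 (insert('d')): buffer="dzkcdveoxsdq" (len 12), cursors c1@1 c2@5 c3@11, authorship 1...2.....3.
After op 5 (insert('p')): buffer="dpzkcdpveoxsdpq" (len 15), cursors c1@2 c2@7 c3@14, authorship 11...22.....33.
After op 6 (insert('t')): buffer="dptzkcdptveoxsdptq" (len 18), cursors c1@3 c2@9 c3@17, authorship 111...222.....333.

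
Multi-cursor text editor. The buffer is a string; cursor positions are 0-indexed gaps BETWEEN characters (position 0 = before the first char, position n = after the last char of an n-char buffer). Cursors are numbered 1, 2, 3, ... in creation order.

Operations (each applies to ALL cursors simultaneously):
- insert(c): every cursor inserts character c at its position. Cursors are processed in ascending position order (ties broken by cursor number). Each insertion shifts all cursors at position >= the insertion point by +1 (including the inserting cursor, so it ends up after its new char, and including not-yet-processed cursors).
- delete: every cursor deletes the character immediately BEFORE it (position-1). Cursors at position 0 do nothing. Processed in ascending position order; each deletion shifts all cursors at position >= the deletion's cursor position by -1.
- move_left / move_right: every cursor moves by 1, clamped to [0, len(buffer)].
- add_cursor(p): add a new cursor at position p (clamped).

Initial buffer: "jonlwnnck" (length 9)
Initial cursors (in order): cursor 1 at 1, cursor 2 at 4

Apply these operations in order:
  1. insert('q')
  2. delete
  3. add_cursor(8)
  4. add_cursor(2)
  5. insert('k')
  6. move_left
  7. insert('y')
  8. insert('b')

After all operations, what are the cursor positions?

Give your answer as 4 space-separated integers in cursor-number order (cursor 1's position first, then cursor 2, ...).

Answer: 3 12 19 7

Derivation:
After op 1 (insert('q')): buffer="jqonlqwnnck" (len 11), cursors c1@2 c2@6, authorship .1...2.....
After op 2 (delete): buffer="jonlwnnck" (len 9), cursors c1@1 c2@4, authorship .........
After op 3 (add_cursor(8)): buffer="jonlwnnck" (len 9), cursors c1@1 c2@4 c3@8, authorship .........
After op 4 (add_cursor(2)): buffer="jonlwnnck" (len 9), cursors c1@1 c4@2 c2@4 c3@8, authorship .........
After op 5 (insert('k')): buffer="jkoknlkwnnckk" (len 13), cursors c1@2 c4@4 c2@7 c3@12, authorship .1.4..2....3.
After op 6 (move_left): buffer="jkoknlkwnnckk" (len 13), cursors c1@1 c4@3 c2@6 c3@11, authorship .1.4..2....3.
After op 7 (insert('y')): buffer="jykoyknlykwnncykk" (len 17), cursors c1@2 c4@5 c2@9 c3@15, authorship .11.44..22....33.
After op 8 (insert('b')): buffer="jybkoybknlybkwnncybkk" (len 21), cursors c1@3 c4@7 c2@12 c3@19, authorship .111.444..222....333.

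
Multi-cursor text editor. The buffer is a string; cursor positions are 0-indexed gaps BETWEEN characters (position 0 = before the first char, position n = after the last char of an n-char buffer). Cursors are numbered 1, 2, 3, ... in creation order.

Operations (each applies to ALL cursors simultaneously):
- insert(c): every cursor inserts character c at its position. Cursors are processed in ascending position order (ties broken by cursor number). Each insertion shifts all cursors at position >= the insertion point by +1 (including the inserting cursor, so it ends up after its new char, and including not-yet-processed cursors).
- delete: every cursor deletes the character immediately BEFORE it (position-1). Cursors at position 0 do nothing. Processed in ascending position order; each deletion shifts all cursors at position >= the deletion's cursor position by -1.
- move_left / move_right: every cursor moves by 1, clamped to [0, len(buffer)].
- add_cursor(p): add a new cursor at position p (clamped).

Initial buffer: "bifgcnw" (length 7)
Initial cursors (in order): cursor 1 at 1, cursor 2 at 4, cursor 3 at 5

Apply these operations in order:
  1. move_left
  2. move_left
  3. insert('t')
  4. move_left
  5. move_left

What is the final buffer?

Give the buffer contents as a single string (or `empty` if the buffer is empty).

Answer: tbitftgcnw

Derivation:
After op 1 (move_left): buffer="bifgcnw" (len 7), cursors c1@0 c2@3 c3@4, authorship .......
After op 2 (move_left): buffer="bifgcnw" (len 7), cursors c1@0 c2@2 c3@3, authorship .......
After op 3 (insert('t')): buffer="tbitftgcnw" (len 10), cursors c1@1 c2@4 c3@6, authorship 1..2.3....
After op 4 (move_left): buffer="tbitftgcnw" (len 10), cursors c1@0 c2@3 c3@5, authorship 1..2.3....
After op 5 (move_left): buffer="tbitftgcnw" (len 10), cursors c1@0 c2@2 c3@4, authorship 1..2.3....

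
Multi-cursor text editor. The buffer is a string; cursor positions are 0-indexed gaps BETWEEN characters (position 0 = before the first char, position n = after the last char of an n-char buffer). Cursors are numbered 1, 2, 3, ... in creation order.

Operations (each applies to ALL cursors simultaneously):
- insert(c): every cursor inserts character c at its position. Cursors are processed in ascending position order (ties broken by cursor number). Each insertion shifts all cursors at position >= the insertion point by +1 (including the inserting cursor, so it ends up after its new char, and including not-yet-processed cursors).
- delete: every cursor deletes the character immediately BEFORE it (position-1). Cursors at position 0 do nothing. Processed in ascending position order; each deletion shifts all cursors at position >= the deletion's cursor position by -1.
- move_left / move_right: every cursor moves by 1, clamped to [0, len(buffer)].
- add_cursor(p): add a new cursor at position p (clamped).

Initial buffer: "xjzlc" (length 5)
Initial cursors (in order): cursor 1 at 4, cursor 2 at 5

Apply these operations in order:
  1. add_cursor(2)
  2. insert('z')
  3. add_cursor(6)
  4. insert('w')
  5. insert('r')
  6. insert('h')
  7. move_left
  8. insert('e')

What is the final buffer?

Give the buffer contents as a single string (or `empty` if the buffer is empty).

After op 1 (add_cursor(2)): buffer="xjzlc" (len 5), cursors c3@2 c1@4 c2@5, authorship .....
After op 2 (insert('z')): buffer="xjzzlzcz" (len 8), cursors c3@3 c1@6 c2@8, authorship ..3..1.2
After op 3 (add_cursor(6)): buffer="xjzzlzcz" (len 8), cursors c3@3 c1@6 c4@6 c2@8, authorship ..3..1.2
After op 4 (insert('w')): buffer="xjzwzlzwwczw" (len 12), cursors c3@4 c1@9 c4@9 c2@12, authorship ..33..114.22
After op 5 (insert('r')): buffer="xjzwrzlzwwrrczwr" (len 16), cursors c3@5 c1@12 c4@12 c2@16, authorship ..333..11414.222
After op 6 (insert('h')): buffer="xjzwrhzlzwwrrhhczwrh" (len 20), cursors c3@6 c1@15 c4@15 c2@20, authorship ..3333..1141414.2222
After op 7 (move_left): buffer="xjzwrhzlzwwrrhhczwrh" (len 20), cursors c3@5 c1@14 c4@14 c2@19, authorship ..3333..1141414.2222
After op 8 (insert('e')): buffer="xjzwrehzlzwwrrheehczwreh" (len 24), cursors c3@6 c1@17 c4@17 c2@23, authorship ..33333..114141144.22222

Answer: xjzwrehzlzwwrrheehczwreh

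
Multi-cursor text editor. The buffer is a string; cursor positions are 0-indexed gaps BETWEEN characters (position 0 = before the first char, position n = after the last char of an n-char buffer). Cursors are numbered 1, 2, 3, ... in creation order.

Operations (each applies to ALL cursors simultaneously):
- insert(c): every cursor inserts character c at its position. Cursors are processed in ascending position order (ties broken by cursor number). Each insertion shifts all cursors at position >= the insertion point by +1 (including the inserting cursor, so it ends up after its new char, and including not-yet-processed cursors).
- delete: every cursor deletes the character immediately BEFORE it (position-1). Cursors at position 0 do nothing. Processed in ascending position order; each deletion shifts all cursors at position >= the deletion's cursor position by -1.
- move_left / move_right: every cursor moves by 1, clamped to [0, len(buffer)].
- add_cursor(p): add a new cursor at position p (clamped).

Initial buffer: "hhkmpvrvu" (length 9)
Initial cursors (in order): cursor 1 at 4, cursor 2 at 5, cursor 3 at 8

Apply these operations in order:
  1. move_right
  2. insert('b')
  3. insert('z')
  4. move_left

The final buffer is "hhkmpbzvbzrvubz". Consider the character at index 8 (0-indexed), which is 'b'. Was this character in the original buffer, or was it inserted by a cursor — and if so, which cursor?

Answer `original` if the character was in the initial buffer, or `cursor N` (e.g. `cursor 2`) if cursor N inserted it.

Answer: cursor 2

Derivation:
After op 1 (move_right): buffer="hhkmpvrvu" (len 9), cursors c1@5 c2@6 c3@9, authorship .........
After op 2 (insert('b')): buffer="hhkmpbvbrvub" (len 12), cursors c1@6 c2@8 c3@12, authorship .....1.2...3
After op 3 (insert('z')): buffer="hhkmpbzvbzrvubz" (len 15), cursors c1@7 c2@10 c3@15, authorship .....11.22...33
After op 4 (move_left): buffer="hhkmpbzvbzrvubz" (len 15), cursors c1@6 c2@9 c3@14, authorship .....11.22...33
Authorship (.=original, N=cursor N): . . . . . 1 1 . 2 2 . . . 3 3
Index 8: author = 2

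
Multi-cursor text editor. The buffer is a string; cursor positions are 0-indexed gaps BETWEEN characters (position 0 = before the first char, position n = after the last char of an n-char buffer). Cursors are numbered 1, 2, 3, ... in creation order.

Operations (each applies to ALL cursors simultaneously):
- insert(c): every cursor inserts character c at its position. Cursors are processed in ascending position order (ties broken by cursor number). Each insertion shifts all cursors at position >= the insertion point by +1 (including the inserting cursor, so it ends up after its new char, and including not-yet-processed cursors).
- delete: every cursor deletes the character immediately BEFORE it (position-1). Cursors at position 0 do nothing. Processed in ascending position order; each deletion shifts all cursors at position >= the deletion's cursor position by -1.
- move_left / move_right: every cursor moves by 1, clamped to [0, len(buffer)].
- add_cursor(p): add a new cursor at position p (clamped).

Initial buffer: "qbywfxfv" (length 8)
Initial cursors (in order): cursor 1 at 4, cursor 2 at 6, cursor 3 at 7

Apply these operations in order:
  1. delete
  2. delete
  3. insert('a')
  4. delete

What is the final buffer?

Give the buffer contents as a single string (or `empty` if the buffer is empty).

After op 1 (delete): buffer="qbyfv" (len 5), cursors c1@3 c2@4 c3@4, authorship .....
After op 2 (delete): buffer="qv" (len 2), cursors c1@1 c2@1 c3@1, authorship ..
After op 3 (insert('a')): buffer="qaaav" (len 5), cursors c1@4 c2@4 c3@4, authorship .123.
After op 4 (delete): buffer="qv" (len 2), cursors c1@1 c2@1 c3@1, authorship ..

Answer: qv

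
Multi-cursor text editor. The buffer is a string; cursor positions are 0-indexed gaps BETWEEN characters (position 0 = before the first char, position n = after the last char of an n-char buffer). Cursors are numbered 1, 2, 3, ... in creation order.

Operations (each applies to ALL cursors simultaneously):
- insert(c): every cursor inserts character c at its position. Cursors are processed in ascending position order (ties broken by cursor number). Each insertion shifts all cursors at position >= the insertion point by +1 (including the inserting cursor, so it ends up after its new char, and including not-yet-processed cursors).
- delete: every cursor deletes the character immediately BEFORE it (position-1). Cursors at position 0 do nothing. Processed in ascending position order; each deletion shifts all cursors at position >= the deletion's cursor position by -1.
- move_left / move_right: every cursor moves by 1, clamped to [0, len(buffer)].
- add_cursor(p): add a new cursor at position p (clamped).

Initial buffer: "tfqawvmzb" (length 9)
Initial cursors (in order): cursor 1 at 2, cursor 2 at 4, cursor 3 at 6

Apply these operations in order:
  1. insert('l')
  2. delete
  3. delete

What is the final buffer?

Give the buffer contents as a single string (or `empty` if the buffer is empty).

Answer: tqwmzb

Derivation:
After op 1 (insert('l')): buffer="tflqalwvlmzb" (len 12), cursors c1@3 c2@6 c3@9, authorship ..1..2..3...
After op 2 (delete): buffer="tfqawvmzb" (len 9), cursors c1@2 c2@4 c3@6, authorship .........
After op 3 (delete): buffer="tqwmzb" (len 6), cursors c1@1 c2@2 c3@3, authorship ......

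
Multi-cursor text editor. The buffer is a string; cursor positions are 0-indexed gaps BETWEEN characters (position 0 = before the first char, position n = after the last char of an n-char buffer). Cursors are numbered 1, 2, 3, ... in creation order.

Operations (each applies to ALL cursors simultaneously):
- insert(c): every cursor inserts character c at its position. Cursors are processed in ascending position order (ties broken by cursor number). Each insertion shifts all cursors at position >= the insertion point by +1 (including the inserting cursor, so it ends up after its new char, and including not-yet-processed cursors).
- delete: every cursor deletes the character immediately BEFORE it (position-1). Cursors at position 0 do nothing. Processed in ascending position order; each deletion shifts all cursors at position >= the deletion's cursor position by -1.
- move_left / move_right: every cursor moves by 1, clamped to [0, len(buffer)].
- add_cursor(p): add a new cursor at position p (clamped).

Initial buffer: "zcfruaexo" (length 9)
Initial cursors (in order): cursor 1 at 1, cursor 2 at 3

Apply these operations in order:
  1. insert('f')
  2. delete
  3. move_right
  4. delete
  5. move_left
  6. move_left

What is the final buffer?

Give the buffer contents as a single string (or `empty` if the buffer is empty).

Answer: zfuaexo

Derivation:
After op 1 (insert('f')): buffer="zfcffruaexo" (len 11), cursors c1@2 c2@5, authorship .1..2......
After op 2 (delete): buffer="zcfruaexo" (len 9), cursors c1@1 c2@3, authorship .........
After op 3 (move_right): buffer="zcfruaexo" (len 9), cursors c1@2 c2@4, authorship .........
After op 4 (delete): buffer="zfuaexo" (len 7), cursors c1@1 c2@2, authorship .......
After op 5 (move_left): buffer="zfuaexo" (len 7), cursors c1@0 c2@1, authorship .......
After op 6 (move_left): buffer="zfuaexo" (len 7), cursors c1@0 c2@0, authorship .......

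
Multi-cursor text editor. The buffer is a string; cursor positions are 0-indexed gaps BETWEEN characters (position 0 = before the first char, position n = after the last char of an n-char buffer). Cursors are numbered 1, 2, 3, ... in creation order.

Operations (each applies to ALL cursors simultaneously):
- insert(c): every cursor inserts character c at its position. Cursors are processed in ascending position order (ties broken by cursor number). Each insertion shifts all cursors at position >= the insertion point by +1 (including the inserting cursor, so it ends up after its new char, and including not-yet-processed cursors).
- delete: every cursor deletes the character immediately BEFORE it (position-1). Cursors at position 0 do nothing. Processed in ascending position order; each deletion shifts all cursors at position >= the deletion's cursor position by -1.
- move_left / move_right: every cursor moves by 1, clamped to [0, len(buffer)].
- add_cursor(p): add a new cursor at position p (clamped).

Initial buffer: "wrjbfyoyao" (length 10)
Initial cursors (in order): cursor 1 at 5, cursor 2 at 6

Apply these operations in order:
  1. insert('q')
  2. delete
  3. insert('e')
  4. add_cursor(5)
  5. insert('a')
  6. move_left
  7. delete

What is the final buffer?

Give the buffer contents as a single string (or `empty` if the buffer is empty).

After op 1 (insert('q')): buffer="wrjbfqyqoyao" (len 12), cursors c1@6 c2@8, authorship .....1.2....
After op 2 (delete): buffer="wrjbfyoyao" (len 10), cursors c1@5 c2@6, authorship ..........
After op 3 (insert('e')): buffer="wrjbfeyeoyao" (len 12), cursors c1@6 c2@8, authorship .....1.2....
After op 4 (add_cursor(5)): buffer="wrjbfeyeoyao" (len 12), cursors c3@5 c1@6 c2@8, authorship .....1.2....
After op 5 (insert('a')): buffer="wrjbfaeayeaoyao" (len 15), cursors c3@6 c1@8 c2@11, authorship .....311.22....
After op 6 (move_left): buffer="wrjbfaeayeaoyao" (len 15), cursors c3@5 c1@7 c2@10, authorship .....311.22....
After op 7 (delete): buffer="wrjbaayaoyao" (len 12), cursors c3@4 c1@5 c2@7, authorship ....31.2....

Answer: wrjbaayaoyao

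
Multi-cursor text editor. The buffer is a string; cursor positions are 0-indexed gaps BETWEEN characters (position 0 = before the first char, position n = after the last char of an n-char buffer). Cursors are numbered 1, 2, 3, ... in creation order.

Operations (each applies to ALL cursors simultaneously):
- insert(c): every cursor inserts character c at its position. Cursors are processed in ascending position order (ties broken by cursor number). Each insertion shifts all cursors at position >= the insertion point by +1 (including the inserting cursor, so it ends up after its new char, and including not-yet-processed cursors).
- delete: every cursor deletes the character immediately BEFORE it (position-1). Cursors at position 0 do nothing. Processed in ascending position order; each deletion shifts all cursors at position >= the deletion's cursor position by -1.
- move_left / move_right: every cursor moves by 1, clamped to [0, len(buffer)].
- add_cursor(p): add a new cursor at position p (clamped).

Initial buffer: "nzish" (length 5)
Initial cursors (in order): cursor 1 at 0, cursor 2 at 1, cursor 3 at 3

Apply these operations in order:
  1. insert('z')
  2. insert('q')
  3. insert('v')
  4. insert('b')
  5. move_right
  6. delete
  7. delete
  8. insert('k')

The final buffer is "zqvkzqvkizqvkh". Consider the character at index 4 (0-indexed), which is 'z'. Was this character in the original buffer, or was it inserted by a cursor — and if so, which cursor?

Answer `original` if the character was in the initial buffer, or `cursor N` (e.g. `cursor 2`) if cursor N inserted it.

After op 1 (insert('z')): buffer="znzzizsh" (len 8), cursors c1@1 c2@3 c3@6, authorship 1.2..3..
After op 2 (insert('q')): buffer="zqnzqzizqsh" (len 11), cursors c1@2 c2@5 c3@9, authorship 11.22..33..
After op 3 (insert('v')): buffer="zqvnzqvzizqvsh" (len 14), cursors c1@3 c2@7 c3@12, authorship 111.222..333..
After op 4 (insert('b')): buffer="zqvbnzqvbzizqvbsh" (len 17), cursors c1@4 c2@9 c3@15, authorship 1111.2222..3333..
After op 5 (move_right): buffer="zqvbnzqvbzizqvbsh" (len 17), cursors c1@5 c2@10 c3@16, authorship 1111.2222..3333..
After op 6 (delete): buffer="zqvbzqvbizqvbh" (len 14), cursors c1@4 c2@8 c3@13, authorship 11112222.3333.
After op 7 (delete): buffer="zqvzqvizqvh" (len 11), cursors c1@3 c2@6 c3@10, authorship 111222.333.
After op 8 (insert('k')): buffer="zqvkzqvkizqvkh" (len 14), cursors c1@4 c2@8 c3@13, authorship 11112222.3333.
Authorship (.=original, N=cursor N): 1 1 1 1 2 2 2 2 . 3 3 3 3 .
Index 4: author = 2

Answer: cursor 2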